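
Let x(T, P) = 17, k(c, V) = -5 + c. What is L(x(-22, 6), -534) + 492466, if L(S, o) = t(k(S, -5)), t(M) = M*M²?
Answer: 494194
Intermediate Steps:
t(M) = M³
L(S, o) = (-5 + S)³
L(x(-22, 6), -534) + 492466 = (-5 + 17)³ + 492466 = 12³ + 492466 = 1728 + 492466 = 494194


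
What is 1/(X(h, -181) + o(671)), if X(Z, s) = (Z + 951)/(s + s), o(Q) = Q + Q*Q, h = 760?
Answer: 362/163228433 ≈ 2.2178e-6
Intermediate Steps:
o(Q) = Q + Q**2
X(Z, s) = (951 + Z)/(2*s) (X(Z, s) = (951 + Z)/((2*s)) = (951 + Z)*(1/(2*s)) = (951 + Z)/(2*s))
1/(X(h, -181) + o(671)) = 1/((1/2)*(951 + 760)/(-181) + 671*(1 + 671)) = 1/((1/2)*(-1/181)*1711 + 671*672) = 1/(-1711/362 + 450912) = 1/(163228433/362) = 362/163228433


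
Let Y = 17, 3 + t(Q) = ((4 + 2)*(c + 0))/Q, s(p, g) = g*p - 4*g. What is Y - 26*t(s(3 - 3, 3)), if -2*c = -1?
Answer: 203/2 ≈ 101.50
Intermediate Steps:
c = ½ (c = -½*(-1) = ½ ≈ 0.50000)
s(p, g) = -4*g + g*p
t(Q) = -3 + 3/Q (t(Q) = -3 + ((4 + 2)*(½ + 0))/Q = -3 + (6*(½))/Q = -3 + 3/Q)
Y - 26*t(s(3 - 3, 3)) = 17 - 26*(-3 + 3/((3*(-4 + (3 - 3))))) = 17 - 26*(-3 + 3/((3*(-4 + 0)))) = 17 - 26*(-3 + 3/((3*(-4)))) = 17 - 26*(-3 + 3/(-12)) = 17 - 26*(-3 + 3*(-1/12)) = 17 - 26*(-3 - ¼) = 17 - 26*(-13/4) = 17 + 169/2 = 203/2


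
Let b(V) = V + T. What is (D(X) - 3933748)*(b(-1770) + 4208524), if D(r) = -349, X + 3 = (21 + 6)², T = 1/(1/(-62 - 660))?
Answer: -16546937873104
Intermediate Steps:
T = -722 (T = 1/(1/(-722)) = 1/(-1/722) = -722)
X = 726 (X = -3 + (21 + 6)² = -3 + 27² = -3 + 729 = 726)
b(V) = -722 + V (b(V) = V - 722 = -722 + V)
(D(X) - 3933748)*(b(-1770) + 4208524) = (-349 - 3933748)*((-722 - 1770) + 4208524) = -3934097*(-2492 + 4208524) = -3934097*4206032 = -16546937873104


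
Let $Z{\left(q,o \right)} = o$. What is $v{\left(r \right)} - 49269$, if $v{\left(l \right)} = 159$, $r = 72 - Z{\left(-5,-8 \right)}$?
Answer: $-49110$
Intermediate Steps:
$r = 80$ ($r = 72 - -8 = 72 + 8 = 80$)
$v{\left(r \right)} - 49269 = 159 - 49269 = -49110$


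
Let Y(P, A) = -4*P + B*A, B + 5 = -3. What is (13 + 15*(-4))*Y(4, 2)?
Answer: 1504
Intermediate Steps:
B = -8 (B = -5 - 3 = -8)
Y(P, A) = -8*A - 4*P (Y(P, A) = -4*P - 8*A = -8*A - 4*P)
(13 + 15*(-4))*Y(4, 2) = (13 + 15*(-4))*(-8*2 - 4*4) = (13 - 60)*(-16 - 16) = -47*(-32) = 1504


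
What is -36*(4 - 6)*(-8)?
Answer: -576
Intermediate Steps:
-36*(4 - 6)*(-8) = -36*(-2)*(-8) = 72*(-8) = -576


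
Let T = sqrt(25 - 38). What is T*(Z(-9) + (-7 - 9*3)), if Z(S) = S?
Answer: -43*I*sqrt(13) ≈ -155.04*I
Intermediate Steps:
T = I*sqrt(13) (T = sqrt(-13) = I*sqrt(13) ≈ 3.6056*I)
T*(Z(-9) + (-7 - 9*3)) = (I*sqrt(13))*(-9 + (-7 - 9*3)) = (I*sqrt(13))*(-9 + (-7 - 27)) = (I*sqrt(13))*(-9 - 34) = (I*sqrt(13))*(-43) = -43*I*sqrt(13)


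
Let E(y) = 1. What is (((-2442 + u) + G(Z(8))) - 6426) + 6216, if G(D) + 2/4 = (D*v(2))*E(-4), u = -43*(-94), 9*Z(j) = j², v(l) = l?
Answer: 25267/18 ≈ 1403.7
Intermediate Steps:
Z(j) = j²/9
u = 4042
G(D) = -½ + 2*D (G(D) = -½ + (D*2)*1 = -½ + (2*D)*1 = -½ + 2*D)
(((-2442 + u) + G(Z(8))) - 6426) + 6216 = (((-2442 + 4042) + (-½ + 2*((⅑)*8²))) - 6426) + 6216 = ((1600 + (-½ + 2*((⅑)*64))) - 6426) + 6216 = ((1600 + (-½ + 2*(64/9))) - 6426) + 6216 = ((1600 + (-½ + 128/9)) - 6426) + 6216 = ((1600 + 247/18) - 6426) + 6216 = (29047/18 - 6426) + 6216 = -86621/18 + 6216 = 25267/18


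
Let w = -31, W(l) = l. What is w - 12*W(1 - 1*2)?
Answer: -19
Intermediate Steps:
w - 12*W(1 - 1*2) = -31 - 12*(1 - 1*2) = -31 - 12*(1 - 2) = -31 - 12*(-1) = -31 + 12 = -19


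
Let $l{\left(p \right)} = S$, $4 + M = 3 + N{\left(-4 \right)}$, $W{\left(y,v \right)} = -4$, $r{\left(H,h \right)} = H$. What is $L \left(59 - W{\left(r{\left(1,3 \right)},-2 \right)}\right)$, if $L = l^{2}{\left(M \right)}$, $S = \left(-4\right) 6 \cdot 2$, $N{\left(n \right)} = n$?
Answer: $145152$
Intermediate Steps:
$S = -48$ ($S = \left(-24\right) 2 = -48$)
$M = -5$ ($M = -4 + \left(3 - 4\right) = -4 - 1 = -5$)
$l{\left(p \right)} = -48$
$L = 2304$ ($L = \left(-48\right)^{2} = 2304$)
$L \left(59 - W{\left(r{\left(1,3 \right)},-2 \right)}\right) = 2304 \left(59 - -4\right) = 2304 \left(59 + 4\right) = 2304 \cdot 63 = 145152$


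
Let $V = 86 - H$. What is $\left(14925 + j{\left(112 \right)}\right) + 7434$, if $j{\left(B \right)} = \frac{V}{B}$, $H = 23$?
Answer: $\frac{357753}{16} \approx 22360.0$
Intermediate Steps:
$V = 63$ ($V = 86 - 23 = 63$)
$j{\left(B \right)} = \frac{63}{B}$
$\left(14925 + j{\left(112 \right)}\right) + 7434 = \left(14925 + \frac{63}{112}\right) + 7434 = \left(14925 + 63 \cdot \frac{1}{112}\right) + 7434 = \left(14925 + \frac{9}{16}\right) + 7434 = \frac{238809}{16} + 7434 = \frac{357753}{16}$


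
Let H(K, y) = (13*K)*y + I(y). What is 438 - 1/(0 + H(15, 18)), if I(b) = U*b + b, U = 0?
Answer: 1545263/3528 ≈ 438.00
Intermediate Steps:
I(b) = b (I(b) = 0*b + b = 0 + b = b)
H(K, y) = y + 13*K*y (H(K, y) = (13*K)*y + y = 13*K*y + y = y + 13*K*y)
438 - 1/(0 + H(15, 18)) = 438 - 1/(0 + 18*(1 + 13*15)) = 438 - 1/(0 + 18*(1 + 195)) = 438 - 1/(0 + 18*196) = 438 - 1/(0 + 3528) = 438 - 1/3528 = 1545263/3528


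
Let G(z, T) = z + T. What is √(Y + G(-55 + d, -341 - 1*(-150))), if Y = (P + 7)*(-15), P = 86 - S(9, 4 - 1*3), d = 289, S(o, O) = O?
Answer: I*√1337 ≈ 36.565*I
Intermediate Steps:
P = 85 (P = 86 - (4 - 1*3) = 86 - (4 - 3) = 86 - 1*1 = 86 - 1 = 85)
G(z, T) = T + z
Y = -1380 (Y = (85 + 7)*(-15) = 92*(-15) = -1380)
√(Y + G(-55 + d, -341 - 1*(-150))) = √(-1380 + ((-341 - 1*(-150)) + (-55 + 289))) = √(-1380 + ((-341 + 150) + 234)) = √(-1380 + (-191 + 234)) = √(-1380 + 43) = √(-1337) = I*√1337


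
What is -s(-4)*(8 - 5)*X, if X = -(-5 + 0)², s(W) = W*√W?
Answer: -600*I ≈ -600.0*I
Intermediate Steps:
s(W) = W^(3/2)
X = -25 (X = -1*(-5)² = -1*25 = -25)
-s(-4)*(8 - 5)*X = -(-4)^(3/2)*(8 - 5)*(-25) = -(-8*I)*3*(-25) = -(-8*I)*(-75) = -600*I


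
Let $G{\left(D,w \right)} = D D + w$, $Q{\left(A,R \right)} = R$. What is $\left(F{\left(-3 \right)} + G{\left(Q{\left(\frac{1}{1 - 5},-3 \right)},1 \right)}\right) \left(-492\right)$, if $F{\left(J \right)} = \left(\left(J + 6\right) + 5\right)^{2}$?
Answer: $-36408$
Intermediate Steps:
$G{\left(D,w \right)} = w + D^{2}$ ($G{\left(D,w \right)} = D^{2} + w = w + D^{2}$)
$F{\left(J \right)} = \left(11 + J\right)^{2}$ ($F{\left(J \right)} = \left(\left(6 + J\right) + 5\right)^{2} = \left(11 + J\right)^{2}$)
$\left(F{\left(-3 \right)} + G{\left(Q{\left(\frac{1}{1 - 5},-3 \right)},1 \right)}\right) \left(-492\right) = \left(\left(11 - 3\right)^{2} + \left(1 + \left(-3\right)^{2}\right)\right) \left(-492\right) = \left(8^{2} + \left(1 + 9\right)\right) \left(-492\right) = \left(64 + 10\right) \left(-492\right) = 74 \left(-492\right) = -36408$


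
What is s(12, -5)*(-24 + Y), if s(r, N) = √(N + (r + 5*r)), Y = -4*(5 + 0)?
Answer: -44*√67 ≈ -360.16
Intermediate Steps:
Y = -20 (Y = -4*5 = -20)
s(r, N) = √(N + 6*r)
s(12, -5)*(-24 + Y) = √(-5 + 6*12)*(-24 - 20) = √(-5 + 72)*(-44) = √67*(-44) = -44*√67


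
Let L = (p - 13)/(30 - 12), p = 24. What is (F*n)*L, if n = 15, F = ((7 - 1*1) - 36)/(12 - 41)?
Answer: 275/29 ≈ 9.4828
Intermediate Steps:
F = 30/29 (F = ((7 - 1) - 36)/(-29) = (6 - 36)*(-1/29) = -30*(-1/29) = 30/29 ≈ 1.0345)
L = 11/18 (L = (24 - 13)/(30 - 12) = 11/18 ≈ 0.61111)
(F*n)*L = ((30/29)*15)*(11/18) = (450/29)*(11/18) = 275/29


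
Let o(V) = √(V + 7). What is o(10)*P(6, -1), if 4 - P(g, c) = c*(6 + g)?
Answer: 16*√17 ≈ 65.970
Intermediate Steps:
P(g, c) = 4 - c*(6 + g)
o(V) = √(7 + V)
o(10)*P(6, -1) = √(7 + 10)*(4 - 6*(-1) - 1*(-1)*6) = √17*(4 + 6 + 6) = √17*16 = 16*√17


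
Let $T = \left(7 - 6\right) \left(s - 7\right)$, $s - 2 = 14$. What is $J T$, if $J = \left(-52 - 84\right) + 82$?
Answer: $-486$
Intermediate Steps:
$s = 16$ ($s = 2 + 14 = 16$)
$T = 9$ ($T = \left(7 - 6\right) \left(16 - 7\right) = 1 \cdot 9 = 9$)
$J = -54$ ($J = -136 + 82 = -54$)
$J T = \left(-54\right) 9 = -486$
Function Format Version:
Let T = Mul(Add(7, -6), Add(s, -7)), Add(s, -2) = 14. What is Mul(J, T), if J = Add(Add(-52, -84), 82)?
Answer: -486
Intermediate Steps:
s = 16 (s = Add(2, 14) = 16)
T = 9 (T = Mul(Add(7, -6), Add(16, -7)) = Mul(1, 9) = 9)
J = -54 (J = Add(-136, 82) = -54)
Mul(J, T) = Mul(-54, 9) = -486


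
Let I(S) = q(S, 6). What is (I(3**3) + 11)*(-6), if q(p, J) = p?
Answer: -228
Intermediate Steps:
I(S) = S
(I(3**3) + 11)*(-6) = (3**3 + 11)*(-6) = (27 + 11)*(-6) = 38*(-6) = -228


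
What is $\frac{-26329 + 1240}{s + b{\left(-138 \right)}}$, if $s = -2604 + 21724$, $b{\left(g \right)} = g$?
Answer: $- \frac{25089}{18982} \approx -1.3217$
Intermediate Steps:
$s = 19120$
$\frac{-26329 + 1240}{s + b{\left(-138 \right)}} = \frac{-26329 + 1240}{19120 - 138} = - \frac{25089}{18982}$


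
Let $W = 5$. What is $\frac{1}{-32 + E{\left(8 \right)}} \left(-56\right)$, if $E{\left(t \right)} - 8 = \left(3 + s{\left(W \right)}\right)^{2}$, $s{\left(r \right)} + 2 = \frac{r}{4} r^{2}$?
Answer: $- \frac{896}{16257} \approx -0.055115$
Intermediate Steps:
$s{\left(r \right)} = -2 + \frac{r^{3}}{4}$ ($s{\left(r \right)} = -2 + \frac{r}{4} r^{2} = -2 + \frac{r^{3}}{4}$)
$E{\left(t \right)} = \frac{16769}{16}$ ($E{\left(t \right)} = 8 + \left(3 - \left(2 - \frac{5^{3}}{4}\right)\right)^{2} = 8 + \left(3 + \left(-2 + \frac{1}{4} \cdot 125\right)\right)^{2} = 8 + \left(3 + \left(-2 + \frac{125}{4}\right)\right)^{2} = 8 + \left(3 + \frac{117}{4}\right)^{2} = 8 + \left(\frac{129}{4}\right)^{2} = 8 + \frac{16641}{16} = \frac{16769}{16}$)
$\frac{1}{-32 + E{\left(8 \right)}} \left(-56\right) = \frac{1}{-32 + \frac{16769}{16}} \left(-56\right) = \frac{1}{\frac{16257}{16}} \left(-56\right) = \frac{16}{16257} \left(-56\right) = - \frac{896}{16257}$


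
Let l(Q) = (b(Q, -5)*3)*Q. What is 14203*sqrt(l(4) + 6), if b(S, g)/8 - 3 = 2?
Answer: 127827*sqrt(6) ≈ 3.1311e+5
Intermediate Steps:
b(S, g) = 40 (b(S, g) = 24 + 8*2 = 24 + 16 = 40)
l(Q) = 120*Q (l(Q) = (40*3)*Q = 120*Q)
14203*sqrt(l(4) + 6) = 14203*sqrt(120*4 + 6) = 14203*sqrt(480 + 6) = 14203*sqrt(486) = 14203*(9*sqrt(6)) = 127827*sqrt(6)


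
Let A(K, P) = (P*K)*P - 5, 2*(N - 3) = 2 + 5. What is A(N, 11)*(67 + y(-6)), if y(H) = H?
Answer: 95343/2 ≈ 47672.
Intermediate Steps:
N = 13/2 (N = 3 + (2 + 5)/2 = 3 + (1/2)*7 = 3 + 7/2 = 13/2 ≈ 6.5000)
A(K, P) = -5 + K*P**2 (A(K, P) = (K*P)*P - 5 = K*P**2 - 5 = -5 + K*P**2)
A(N, 11)*(67 + y(-6)) = (-5 + (13/2)*11**2)*(67 - 6) = (-5 + (13/2)*121)*61 = (-5 + 1573/2)*61 = (1563/2)*61 = 95343/2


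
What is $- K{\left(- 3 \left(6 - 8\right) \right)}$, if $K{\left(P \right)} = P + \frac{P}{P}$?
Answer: $-7$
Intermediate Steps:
$K{\left(P \right)} = 1 + P$ ($K{\left(P \right)} = P + 1 = 1 + P$)
$- K{\left(- 3 \left(6 - 8\right) \right)} = - (1 - 3 \left(6 - 8\right)) = - (1 - -6) = - (1 + 6) = \left(-1\right) 7 = -7$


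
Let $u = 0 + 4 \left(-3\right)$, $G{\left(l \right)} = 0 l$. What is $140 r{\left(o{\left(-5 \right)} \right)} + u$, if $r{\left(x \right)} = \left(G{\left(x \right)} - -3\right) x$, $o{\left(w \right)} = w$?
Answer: $-2112$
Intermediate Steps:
$G{\left(l \right)} = 0$
$u = -12$ ($u = 0 - 12 = -12$)
$r{\left(x \right)} = 3 x$ ($r{\left(x \right)} = \left(0 - -3\right) x = \left(0 + 3\right) x = 3 x$)
$140 r{\left(o{\left(-5 \right)} \right)} + u = 140 \cdot 3 \left(-5\right) - 12 = 140 \left(-15\right) - 12 = -2100 - 12 = -2112$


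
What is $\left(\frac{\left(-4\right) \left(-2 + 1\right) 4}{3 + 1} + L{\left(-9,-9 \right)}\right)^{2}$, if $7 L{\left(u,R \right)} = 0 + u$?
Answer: $\frac{361}{49} \approx 7.3673$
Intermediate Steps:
$L{\left(u,R \right)} = \frac{u}{7}$ ($L{\left(u,R \right)} = \frac{0 + u}{7} = \frac{u}{7}$)
$\left(\frac{\left(-4\right) \left(-2 + 1\right) 4}{3 + 1} + L{\left(-9,-9 \right)}\right)^{2} = \left(\frac{\left(-4\right) \left(-2 + 1\right) 4}{3 + 1} + \frac{1}{7} \left(-9\right)\right)^{2} = \left(\frac{\left(-4\right) \left(\left(-1\right) 4\right)}{4} - \frac{9}{7}\right)^{2} = \left(\left(-4\right) \left(-4\right) \frac{1}{4} - \frac{9}{7}\right)^{2} = \left(16 \cdot \frac{1}{4} - \frac{9}{7}\right)^{2} = \left(4 - \frac{9}{7}\right)^{2} = \left(\frac{19}{7}\right)^{2} = \frac{361}{49}$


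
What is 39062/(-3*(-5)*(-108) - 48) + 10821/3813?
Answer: -21815663/1060014 ≈ -20.581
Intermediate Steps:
39062/(-3*(-5)*(-108) - 48) + 10821/3813 = 39062/(15*(-108) - 48) + 10821*(1/3813) = 39062/(-1620 - 48) + 3607/1271 = 39062/(-1668) + 3607/1271 = 39062*(-1/1668) + 3607/1271 = -19531/834 + 3607/1271 = -21815663/1060014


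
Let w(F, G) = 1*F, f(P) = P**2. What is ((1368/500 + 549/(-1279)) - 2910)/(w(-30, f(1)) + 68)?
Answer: -464867457/6075250 ≈ -76.518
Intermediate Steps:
w(F, G) = F
((1368/500 + 549/(-1279)) - 2910)/(w(-30, f(1)) + 68) = ((1368/500 + 549/(-1279)) - 2910)/(-30 + 68) = ((1368*(1/500) + 549*(-1/1279)) - 2910)/38 = ((342/125 - 549/1279) - 2910)*(1/38) = (368793/159875 - 2910)*(1/38) = -464867457/159875*1/38 = -464867457/6075250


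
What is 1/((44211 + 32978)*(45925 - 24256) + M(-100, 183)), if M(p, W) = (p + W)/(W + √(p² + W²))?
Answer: 16726084394811/27976189918234005582413 - 83*√43489/27976189918234005582413 ≈ 5.9787e-10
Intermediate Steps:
M(p, W) = (W + p)/(W + √(W² + p²))
1/((44211 + 32978)*(45925 - 24256) + M(-100, 183)) = 1/((44211 + 32978)*(45925 - 24256) + (183 - 100)/(183 + √(183² + (-100)²))) = 1/(77189*21669 + 83/(183 + √(33489 + 10000))) = 1/(1672608441 + 83/(183 + √43489))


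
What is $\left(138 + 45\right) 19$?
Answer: $3477$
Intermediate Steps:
$\left(138 + 45\right) 19 = 183 \cdot 19 = 3477$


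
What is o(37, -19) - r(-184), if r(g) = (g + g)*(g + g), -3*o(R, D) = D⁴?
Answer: -536593/3 ≈ -1.7886e+5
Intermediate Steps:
o(R, D) = -D⁴/3
r(g) = 4*g² (r(g) = (2*g)*(2*g) = 4*g²)
o(37, -19) - r(-184) = -⅓*(-19)⁴ - 4*(-184)² = -⅓*130321 - 4*33856 = -130321/3 - 1*135424 = -130321/3 - 135424 = -536593/3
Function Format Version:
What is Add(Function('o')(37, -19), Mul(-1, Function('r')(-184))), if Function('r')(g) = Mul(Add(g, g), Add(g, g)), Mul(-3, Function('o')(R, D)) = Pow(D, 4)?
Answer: Rational(-536593, 3) ≈ -1.7886e+5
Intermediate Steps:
Function('o')(R, D) = Mul(Rational(-1, 3), Pow(D, 4))
Function('r')(g) = Mul(4, Pow(g, 2)) (Function('r')(g) = Mul(Mul(2, g), Mul(2, g)) = Mul(4, Pow(g, 2)))
Add(Function('o')(37, -19), Mul(-1, Function('r')(-184))) = Add(Mul(Rational(-1, 3), Pow(-19, 4)), Mul(-1, Mul(4, Pow(-184, 2)))) = Add(Mul(Rational(-1, 3), 130321), Mul(-1, Mul(4, 33856))) = Add(Rational(-130321, 3), Mul(-1, 135424)) = Add(Rational(-130321, 3), -135424) = Rational(-536593, 3)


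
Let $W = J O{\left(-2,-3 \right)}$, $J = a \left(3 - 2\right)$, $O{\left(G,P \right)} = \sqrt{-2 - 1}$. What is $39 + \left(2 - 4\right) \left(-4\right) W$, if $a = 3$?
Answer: $39 + 24 i \sqrt{3} \approx 39.0 + 41.569 i$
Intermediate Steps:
$O{\left(G,P \right)} = i \sqrt{3}$ ($O{\left(G,P \right)} = \sqrt{-3} = i \sqrt{3}$)
$J = 3$ ($J = 3 \left(3 - 2\right) = 3 \cdot 1 = 3$)
$W = 3 i \sqrt{3} \approx 5.1962 i$
$39 + \left(2 - 4\right) \left(-4\right) W = 39 + \left(2 - 4\right) \left(-4\right) 3 i \sqrt{3} = 39 + \left(-2\right) \left(-4\right) 3 i \sqrt{3} = 39 + 8 \cdot 3 i \sqrt{3} = 39 + 24 i \sqrt{3}$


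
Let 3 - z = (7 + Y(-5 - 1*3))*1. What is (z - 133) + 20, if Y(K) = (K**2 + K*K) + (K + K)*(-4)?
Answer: -309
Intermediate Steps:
Y(K) = -8*K + 2*K**2 (Y(K) = (K**2 + K**2) + (2*K)*(-4) = 2*K**2 - 8*K = -8*K + 2*K**2)
z = -196 (z = 3 - (7 + 2*(-5 - 1*3)*(-4 + (-5 - 1*3))) = 3 - (7 + 2*(-5 - 3)*(-4 + (-5 - 3))) = 3 - (7 + 2*(-8)*(-4 - 8)) = 3 - (7 + 2*(-8)*(-12)) = 3 - (7 + 192) = 3 - 199 = -196)
(z - 133) + 20 = (-196 - 133) + 20 = -329 + 20 = -309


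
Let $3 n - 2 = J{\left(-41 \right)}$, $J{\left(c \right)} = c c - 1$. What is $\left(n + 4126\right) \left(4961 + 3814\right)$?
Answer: $41125500$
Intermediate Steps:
$J{\left(c \right)} = -1 + c^{2}$ ($J{\left(c \right)} = c^{2} - 1 = -1 + c^{2}$)
$n = \frac{1682}{3}$ ($n = \frac{2}{3} + \frac{-1 + \left(-41\right)^{2}}{3} = \frac{2}{3} + \frac{-1 + 1681}{3} = \frac{2}{3} + \frac{1}{3} \cdot 1680 = \frac{2}{3} + 560 = \frac{1682}{3} \approx 560.67$)
$\left(n + 4126\right) \left(4961 + 3814\right) = \left(\frac{1682}{3} + 4126\right) \left(4961 + 3814\right) = \frac{14060}{3} \cdot 8775 = 41125500$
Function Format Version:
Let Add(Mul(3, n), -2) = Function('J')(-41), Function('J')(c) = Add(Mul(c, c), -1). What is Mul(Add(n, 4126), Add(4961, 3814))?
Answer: 41125500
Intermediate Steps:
Function('J')(c) = Add(-1, Pow(c, 2)) (Function('J')(c) = Add(Pow(c, 2), -1) = Add(-1, Pow(c, 2)))
n = Rational(1682, 3) (n = Add(Rational(2, 3), Mul(Rational(1, 3), Add(-1, Pow(-41, 2)))) = Add(Rational(2, 3), Mul(Rational(1, 3), Add(-1, 1681))) = Add(Rational(2, 3), Mul(Rational(1, 3), 1680)) = Add(Rational(2, 3), 560) = Rational(1682, 3) ≈ 560.67)
Mul(Add(n, 4126), Add(4961, 3814)) = Mul(Add(Rational(1682, 3), 4126), Add(4961, 3814)) = Mul(Rational(14060, 3), 8775) = 41125500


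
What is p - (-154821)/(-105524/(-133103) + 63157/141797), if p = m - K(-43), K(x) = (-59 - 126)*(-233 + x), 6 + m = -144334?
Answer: -548114958769963/7789790933 ≈ -70363.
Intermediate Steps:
m = -144340 (m = -6 - 144334 = -144340)
K(x) = 43105 - 185*x (K(x) = -185*(-233 + x) = 43105 - 185*x)
p = -195400 (p = -144340 - (43105 - 185*(-43)) = -144340 - (43105 + 7955) = -144340 - 1*51060 = -144340 - 51060 = -195400)
p - (-154821)/(-105524/(-133103) + 63157/141797) = -195400 - (-154821)/(-105524/(-133103) + 63157/141797) = -195400 - (-154821)/(-105524*(-1/133103) + 63157*(1/141797)) = -195400 - (-154821)/(105524/133103 + 63157/141797) = -195400 - (-154821)/23369372799/18873606091 = -195400 - (-154821)*18873606091/23369372799 = -195400 - 1*(-974010189538237/7789790933) = -195400 + 974010189538237/7789790933 = -548114958769963/7789790933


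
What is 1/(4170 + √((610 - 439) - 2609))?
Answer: 2085/8695669 - I*√2438/17391338 ≈ 0.00023977 - 2.8391e-6*I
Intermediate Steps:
1/(4170 + √((610 - 439) - 2609)) = 1/(4170 + √(171 - 2609)) = 1/(4170 + √(-2438)) = 1/(4170 + I*√2438)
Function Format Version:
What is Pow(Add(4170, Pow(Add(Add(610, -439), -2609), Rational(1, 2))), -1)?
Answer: Add(Rational(2085, 8695669), Mul(Rational(-1, 17391338), I, Pow(2438, Rational(1, 2)))) ≈ Add(0.00023977, Mul(-2.8391e-6, I))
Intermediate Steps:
Pow(Add(4170, Pow(Add(Add(610, -439), -2609), Rational(1, 2))), -1) = Pow(Add(4170, Pow(Add(171, -2609), Rational(1, 2))), -1) = Pow(Add(4170, Pow(-2438, Rational(1, 2))), -1) = Pow(Add(4170, Mul(I, Pow(2438, Rational(1, 2)))), -1)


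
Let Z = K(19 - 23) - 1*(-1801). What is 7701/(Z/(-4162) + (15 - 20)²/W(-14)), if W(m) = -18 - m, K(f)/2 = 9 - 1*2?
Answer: -64103124/55655 ≈ -1151.8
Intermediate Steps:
K(f) = 14 (K(f) = 2*(9 - 1*2) = 2*(9 - 2) = 2*7 = 14)
Z = 1815 (Z = 14 - 1*(-1801) = 14 + 1801 = 1815)
7701/(Z/(-4162) + (15 - 20)²/W(-14)) = 7701/(1815/(-4162) + (15 - 20)²/(-18 - 1*(-14))) = 7701/(1815*(-1/4162) + (-5)²/(-18 + 14)) = 7701/(-1815/4162 + 25/(-4)) = 7701/(-1815/4162 + 25*(-¼)) = 7701/(-1815/4162 - 25/4) = 7701/(-55655/8324) = 7701*(-8324/55655) = -64103124/55655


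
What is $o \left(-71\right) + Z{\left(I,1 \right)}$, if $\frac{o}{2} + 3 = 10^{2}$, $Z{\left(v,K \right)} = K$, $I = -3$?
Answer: $-13773$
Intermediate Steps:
$o = 194$ ($o = -6 + 2 \cdot 10^{2} = -6 + 2 \cdot 100 = -6 + 200 = 194$)
$o \left(-71\right) + Z{\left(I,1 \right)} = 194 \left(-71\right) + 1 = -13774 + 1 = -13773$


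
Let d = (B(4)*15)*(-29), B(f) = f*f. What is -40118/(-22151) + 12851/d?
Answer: -5441221/154170960 ≈ -0.035293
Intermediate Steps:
B(f) = f²
d = -6960 (d = (4²*15)*(-29) = (16*15)*(-29) = 240*(-29) = -6960)
-40118/(-22151) + 12851/d = -40118/(-22151) + 12851/(-6960) = -40118*(-1/22151) + 12851*(-1/6960) = 40118/22151 - 12851/6960 = -5441221/154170960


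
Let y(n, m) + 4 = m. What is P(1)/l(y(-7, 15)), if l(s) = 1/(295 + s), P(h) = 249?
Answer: 76194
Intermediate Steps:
y(n, m) = -4 + m
P(1)/l(y(-7, 15)) = 249/(1/(295 + (-4 + 15))) = 249/(1/(295 + 11)) = 249/(1/306) = 249*306 = 76194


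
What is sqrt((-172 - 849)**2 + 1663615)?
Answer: 38*sqrt(1874) ≈ 1645.0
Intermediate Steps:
sqrt((-172 - 849)**2 + 1663615) = sqrt((-1021)**2 + 1663615) = sqrt(1042441 + 1663615) = sqrt(2706056) = 38*sqrt(1874)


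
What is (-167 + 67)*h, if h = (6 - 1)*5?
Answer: -2500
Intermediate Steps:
h = 25 (h = 5*5 = 25)
(-167 + 67)*h = (-167 + 67)*25 = -100*25 = -2500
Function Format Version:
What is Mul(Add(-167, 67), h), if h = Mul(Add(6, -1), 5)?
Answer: -2500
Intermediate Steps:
h = 25 (h = Mul(5, 5) = 25)
Mul(Add(-167, 67), h) = Mul(Add(-167, 67), 25) = Mul(-100, 25) = -2500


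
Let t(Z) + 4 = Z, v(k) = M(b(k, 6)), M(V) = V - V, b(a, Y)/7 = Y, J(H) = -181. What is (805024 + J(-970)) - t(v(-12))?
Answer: 804847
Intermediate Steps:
b(a, Y) = 7*Y
M(V) = 0
v(k) = 0
t(Z) = -4 + Z
(805024 + J(-970)) - t(v(-12)) = (805024 - 181) - (-4 + 0) = 804843 - 1*(-4) = 804843 + 4 = 804847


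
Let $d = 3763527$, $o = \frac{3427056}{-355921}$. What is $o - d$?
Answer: $- \frac{1339521720423}{355921} \approx -3.7635 \cdot 10^{6}$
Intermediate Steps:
$o = - \frac{3427056}{355921}$ ($o = 3427056 \left(- \frac{1}{355921}\right) = - \frac{3427056}{355921} \approx -9.6287$)
$o - d = - \frac{3427056}{355921} - 3763527 = - \frac{1339521720423}{355921}$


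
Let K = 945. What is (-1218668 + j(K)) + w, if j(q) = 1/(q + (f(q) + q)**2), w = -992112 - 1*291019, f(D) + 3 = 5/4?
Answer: -35652259417535/14250649 ≈ -2.5018e+6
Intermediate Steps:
f(D) = -7/4 (f(D) = -3 + 5/4 = -7/4)
w = -1283131 (w = -992112 - 291019 = -1283131)
j(q) = 1/(q + (-7/4 + q)**2)
(-1218668 + j(K)) + w = (-1218668 + 16/((-7 + 4*945)**2 + 16*945)) - 1283131 = (-1218668 + 16/((-7 + 3780)**2 + 15120)) - 1283131 = (-1218668 + 16/(3773**2 + 15120)) - 1283131 = (-1218668 + 16/(14235529 + 15120)) - 1283131 = (-1218668 + 16/14250649) - 1283131 = -17366809915516/14250649 - 1283131 = -35652259417535/14250649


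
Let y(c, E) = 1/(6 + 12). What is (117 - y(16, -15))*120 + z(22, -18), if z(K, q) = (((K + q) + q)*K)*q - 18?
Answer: 58678/3 ≈ 19559.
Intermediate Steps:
y(c, E) = 1/18
z(K, q) = -18 + K*q*(K + 2*q) (z(K, q) = ((K + 2*q)*K)*q - 18 = (K*(K + 2*q))*q - 18 = K*q*(K + 2*q) - 18 = -18 + K*q*(K + 2*q))
(117 - y(16, -15))*120 + z(22, -18) = (117 - 1*1/18)*120 + (-18 - 18*22² + 2*22*(-18)²) = (117 - 1/18)*120 + (-18 - 18*484 + 2*22*324) = (2105/18)*120 + (-18 - 8712 + 14256) = 42100/3 + 5526 = 58678/3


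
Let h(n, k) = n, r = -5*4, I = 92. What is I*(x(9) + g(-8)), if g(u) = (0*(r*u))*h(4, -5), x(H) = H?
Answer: 828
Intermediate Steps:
r = -20
g(u) = 0 (g(u) = (0*(-20*u))*4 = 0*4 = 0)
I*(x(9) + g(-8)) = 92*(9 + 0) = 92*9 = 828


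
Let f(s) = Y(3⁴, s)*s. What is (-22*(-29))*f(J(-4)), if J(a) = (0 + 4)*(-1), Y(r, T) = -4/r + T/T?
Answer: -196504/81 ≈ -2426.0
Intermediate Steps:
Y(r, T) = 1 - 4/r (Y(r, T) = -4/r + 1 = 1 - 4/r)
J(a) = -4 (J(a) = 4*(-1) = -4)
f(s) = 77*s/81 (f(s) = ((-4 + 3⁴)/(3⁴))*s = ((-4 + 81)/81)*s = ((1/81)*77)*s = 77*s/81)
(-22*(-29))*f(J(-4)) = (-22*(-29))*((77/81)*(-4)) = 638*(-308/81) = -196504/81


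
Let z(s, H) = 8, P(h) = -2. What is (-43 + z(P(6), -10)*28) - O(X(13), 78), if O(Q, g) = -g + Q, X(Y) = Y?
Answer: 246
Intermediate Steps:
O(Q, g) = Q - g
(-43 + z(P(6), -10)*28) - O(X(13), 78) = (-43 + 8*28) - (13 - 1*78) = (-43 + 224) - (13 - 78) = 181 - 1*(-65) = 181 + 65 = 246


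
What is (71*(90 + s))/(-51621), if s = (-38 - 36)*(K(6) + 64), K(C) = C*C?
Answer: 519010/51621 ≈ 10.054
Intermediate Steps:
K(C) = C²
s = -7400 (s = (-38 - 36)*(6² + 64) = -74*(36 + 64) = -74*100 = -7400)
(71*(90 + s))/(-51621) = (71*(90 - 7400))/(-51621) = (71*(-7310))*(-1/51621) = -519010*(-1/51621) = 519010/51621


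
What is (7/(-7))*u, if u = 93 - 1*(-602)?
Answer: -695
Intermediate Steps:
u = 695 (u = 93 + 602 = 695)
(7/(-7))*u = (7/(-7))*695 = (7*(-⅐))*695 = -1*695 = -695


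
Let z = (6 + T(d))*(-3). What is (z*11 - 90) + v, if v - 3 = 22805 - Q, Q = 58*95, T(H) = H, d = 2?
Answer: 16944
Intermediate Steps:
Q = 5510
z = -24 (z = (6 + 2)*(-3) = 8*(-3) = -24)
v = 17298 (v = 3 + (22805 - 1*5510) = 3 + (22805 - 5510) = 3 + 17295 = 17298)
(z*11 - 90) + v = (-24*11 - 90) + 17298 = (-264 - 90) + 17298 = -354 + 17298 = 16944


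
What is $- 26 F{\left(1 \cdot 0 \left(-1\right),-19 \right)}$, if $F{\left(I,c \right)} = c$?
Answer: $494$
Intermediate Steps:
$- 26 F{\left(1 \cdot 0 \left(-1\right),-19 \right)} = \left(-26\right) \left(-19\right) = 494$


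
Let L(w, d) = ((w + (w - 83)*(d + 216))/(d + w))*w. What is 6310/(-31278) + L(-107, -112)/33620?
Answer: -18824824097/38382172140 ≈ -0.49046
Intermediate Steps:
L(w, d) = w*(w + (-83 + w)*(216 + d))/(d + w) (L(w, d) = ((w + (-83 + w)*(216 + d))/(d + w))*w = w*(w + (-83 + w)*(216 + d))/(d + w))
6310/(-31278) + L(-107, -112)/33620 = 6310/(-31278) - 107*(-17928 - 83*(-112) + 217*(-107) - 112*(-107))/(-112 - 107)/33620 = 6310*(-1/31278) - 107*(-17928 + 9296 - 23219 + 11984)/(-219)*(1/33620) = -3155/15639 - 107*(-1/219)*(-19867)*(1/33620) = -3155/15639 - 2125769/219*1/33620 = -3155/15639 - 2125769/7362780 = -18824824097/38382172140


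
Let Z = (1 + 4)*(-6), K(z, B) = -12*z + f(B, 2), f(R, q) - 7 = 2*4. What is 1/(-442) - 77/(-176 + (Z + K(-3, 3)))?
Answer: 33879/68510 ≈ 0.49451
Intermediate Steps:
f(R, q) = 15 (f(R, q) = 7 + 2*4 = 7 + 8 = 15)
K(z, B) = 15 - 12*z (K(z, B) = -12*z + 15 = 15 - 12*z)
Z = -30 (Z = 5*(-6) = -30)
1/(-442) - 77/(-176 + (Z + K(-3, 3))) = 1/(-442) - 77/(-176 + (-30 + (15 - 12*(-3)))) = -1/442 - 77/(-176 + (-30 + (15 + 36))) = -1/442 - 77/(-176 + (-30 + 51)) = -1/442 - 77/(-176 + 21) = -1/442 - 77/(-155) = -1/442 - 1/155*(-77) = -1/442 + 77/155 = 33879/68510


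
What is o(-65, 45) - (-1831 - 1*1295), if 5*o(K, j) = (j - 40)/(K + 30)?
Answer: 109409/35 ≈ 3126.0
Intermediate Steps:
o(K, j) = (-40 + j)/(5*(30 + K)) (o(K, j) = ((j - 40)/(K + 30))/5 = ((-40 + j)/(30 + K))/5 = (-40 + j)/(5*(30 + K)))
o(-65, 45) - (-1831 - 1*1295) = (-40 + 45)/(5*(30 - 65)) - (-1831 - 1*1295) = (⅕)*5/(-35) - (-1831 - 1295) = (⅕)*(-1/35)*5 - 1*(-3126) = -1/35 + 3126 = 109409/35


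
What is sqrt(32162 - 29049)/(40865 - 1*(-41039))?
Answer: sqrt(3113)/81904 ≈ 0.00068121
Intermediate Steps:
sqrt(32162 - 29049)/(40865 - 1*(-41039)) = sqrt(3113)/(40865 + 41039) = sqrt(3113)/81904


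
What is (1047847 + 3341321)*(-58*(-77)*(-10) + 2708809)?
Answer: 11693397538032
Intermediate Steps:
(1047847 + 3341321)*(-58*(-77)*(-10) + 2708809) = 4389168*(4466*(-10) + 2708809) = 4389168*(-44660 + 2708809) = 4389168*2664149 = 11693397538032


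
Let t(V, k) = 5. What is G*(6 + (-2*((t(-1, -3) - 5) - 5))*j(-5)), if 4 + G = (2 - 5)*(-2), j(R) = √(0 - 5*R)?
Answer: 112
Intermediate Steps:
j(R) = √5*√(-R) (j(R) = √(-5*R) = √5*√(-R))
G = 2 (G = -4 + (2 - 5)*(-2) = -4 - 3*(-2) = -4 + 6 = 2)
G*(6 + (-2*((t(-1, -3) - 5) - 5))*j(-5)) = 2*(6 + (-2*((5 - 5) - 5))*(√5*√(-1*(-5)))) = 2*(6 + (-2*(0 - 5))*(√5*√5)) = 2*(6 - 2*(-5)*5) = 2*(6 + 10*5) = 2*(6 + 50) = 2*56 = 112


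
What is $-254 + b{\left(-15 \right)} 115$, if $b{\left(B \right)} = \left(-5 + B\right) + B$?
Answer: $-4279$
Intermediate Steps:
$b{\left(B \right)} = -5 + 2 B$
$-254 + b{\left(-15 \right)} 115 = -254 + \left(-5 + 2 \left(-15\right)\right) 115 = -254 + \left(-5 - 30\right) 115 = -254 - 4025 = -4279$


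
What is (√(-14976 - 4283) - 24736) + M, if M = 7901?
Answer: -16835 + I*√19259 ≈ -16835.0 + 138.78*I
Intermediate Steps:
(√(-14976 - 4283) - 24736) + M = (√(-14976 - 4283) - 24736) + 7901 = (√(-19259) - 24736) + 7901 = (I*√19259 - 24736) + 7901 = (-24736 + I*√19259) + 7901 = -16835 + I*√19259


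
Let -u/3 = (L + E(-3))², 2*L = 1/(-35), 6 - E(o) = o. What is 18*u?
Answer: -10682307/2450 ≈ -4360.1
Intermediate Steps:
E(o) = 6 - o
L = -1/70 (L = (½)/(-35) = (½)*(-1/35) = -1/70 ≈ -0.014286)
u = -1186923/4900 (u = -3*(-1/70 + (6 - 1*(-3)))² = -3*(-1/70 + (6 + 3))² = -3*(-1/70 + 9)² = -3*(629/70)² = -3*395641/4900 = -1186923/4900 ≈ -242.23)
18*u = 18*(-1186923/4900) = -10682307/2450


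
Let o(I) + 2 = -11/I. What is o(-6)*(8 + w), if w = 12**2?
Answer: -76/3 ≈ -25.333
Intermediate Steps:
o(I) = -2 - 11/I
w = 144
o(-6)*(8 + w) = (-2 - 11/(-6))*(8 + 144) = (-2 - 11*(-1/6))*152 = (-2 + 11/6)*152 = -1/6*152 = -76/3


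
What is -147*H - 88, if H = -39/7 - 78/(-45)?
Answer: 2381/5 ≈ 476.20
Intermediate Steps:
H = -403/105 (H = -39*⅐ - 78*(-1/45) = -39/7 + 26/15 = -403/105 ≈ -3.8381)
-147*H - 88 = -147*(-403/105) - 88 = 2821/5 - 88 = 2381/5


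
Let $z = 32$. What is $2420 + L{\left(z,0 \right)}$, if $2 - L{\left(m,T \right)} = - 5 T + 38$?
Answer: $2384$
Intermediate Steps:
$L{\left(m,T \right)} = -36 + 5 T$ ($L{\left(m,T \right)} = 2 - \left(- 5 T + 38\right) = 2 - \left(38 - 5 T\right) = 2 + \left(-38 + 5 T\right) = -36 + 5 T$)
$2420 + L{\left(z,0 \right)} = 2420 + \left(-36 + 5 \cdot 0\right) = 2420 + \left(-36 + 0\right) = 2420 - 36 = 2384$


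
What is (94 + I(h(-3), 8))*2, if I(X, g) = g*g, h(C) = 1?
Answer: 316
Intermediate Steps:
I(X, g) = g**2
(94 + I(h(-3), 8))*2 = (94 + 8**2)*2 = (94 + 64)*2 = 158*2 = 316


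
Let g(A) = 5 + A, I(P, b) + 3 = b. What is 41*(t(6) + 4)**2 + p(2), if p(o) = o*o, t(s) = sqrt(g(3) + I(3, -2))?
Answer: 783 + 328*sqrt(3) ≈ 1351.1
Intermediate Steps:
I(P, b) = -3 + b
t(s) = sqrt(3) (t(s) = sqrt((5 + 3) + (-3 - 2)) = sqrt(8 - 5) = sqrt(3))
p(o) = o**2
41*(t(6) + 4)**2 + p(2) = 41*(sqrt(3) + 4)**2 + 2**2 = 41*(4 + sqrt(3))**2 + 4 = 4 + 41*(4 + sqrt(3))**2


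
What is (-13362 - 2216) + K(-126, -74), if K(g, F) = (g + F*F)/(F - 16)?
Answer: -140737/9 ≈ -15637.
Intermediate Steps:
K(g, F) = (g + F²)/(-16 + F)
(-13362 - 2216) + K(-126, -74) = (-13362 - 2216) + (-126 + (-74)²)/(-16 - 74) = -15578 + (-126 + 5476)/(-90) = -15578 - 1/90*5350 = -15578 - 535/9 = -140737/9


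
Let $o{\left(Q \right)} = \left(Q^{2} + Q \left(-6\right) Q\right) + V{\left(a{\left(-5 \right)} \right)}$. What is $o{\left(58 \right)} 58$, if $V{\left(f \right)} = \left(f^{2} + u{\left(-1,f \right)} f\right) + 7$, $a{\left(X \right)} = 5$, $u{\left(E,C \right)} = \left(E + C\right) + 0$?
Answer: $-972544$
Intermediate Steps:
$u{\left(E,C \right)} = C + E$ ($u{\left(E,C \right)} = \left(C + E\right) + 0 = C + E$)
$V{\left(f \right)} = 7 + f^{2} + f \left(-1 + f\right)$ ($V{\left(f \right)} = \left(f^{2} + \left(f - 1\right) f\right) + 7 = \left(f^{2} + \left(-1 + f\right) f\right) + 7 = \left(f^{2} + f \left(-1 + f\right)\right) + 7 = 7 + f^{2} + f \left(-1 + f\right)$)
$o{\left(Q \right)} = 52 - 5 Q^{2}$ ($o{\left(Q \right)} = \left(Q^{2} + Q \left(-6\right) Q\right) + \left(7 - 5 + 2 \cdot 5^{2}\right) = \left(Q^{2} + - 6 Q Q\right) + \left(7 - 5 + 2 \cdot 25\right) = \left(Q^{2} - 6 Q^{2}\right) + \left(7 - 5 + 50\right) = - 5 Q^{2} + 52 = 52 - 5 Q^{2}$)
$o{\left(58 \right)} 58 = \left(52 - 5 \cdot 58^{2}\right) 58 = \left(52 - 16820\right) 58 = \left(-16768\right) 58 = -972544$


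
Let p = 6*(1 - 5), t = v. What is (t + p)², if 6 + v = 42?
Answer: 144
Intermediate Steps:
v = 36 (v = -6 + 42 = 36)
t = 36
p = -24 (p = 6*(-4) = -24)
(t + p)² = (36 - 24)² = 12² = 144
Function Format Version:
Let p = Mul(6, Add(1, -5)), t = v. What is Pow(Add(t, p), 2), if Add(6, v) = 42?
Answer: 144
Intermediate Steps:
v = 36 (v = Add(-6, 42) = 36)
t = 36
p = -24 (p = Mul(6, -4) = -24)
Pow(Add(t, p), 2) = Pow(Add(36, -24), 2) = Pow(12, 2) = 144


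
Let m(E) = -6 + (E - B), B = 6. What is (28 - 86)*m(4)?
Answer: 464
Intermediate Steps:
m(E) = -12 + E (m(E) = -6 + (E - 1*6) = -6 + (E - 6) = -6 + (-6 + E) = -12 + E)
(28 - 86)*m(4) = (28 - 86)*(-12 + 4) = -58*(-8) = 464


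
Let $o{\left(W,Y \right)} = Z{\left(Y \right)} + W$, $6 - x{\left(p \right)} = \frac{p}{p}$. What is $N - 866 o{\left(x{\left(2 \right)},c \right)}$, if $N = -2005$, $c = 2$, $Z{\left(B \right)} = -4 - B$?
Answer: $-1139$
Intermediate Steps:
$x{\left(p \right)} = 5$ ($x{\left(p \right)} = 6 - \frac{p}{p} = 6 - 1 = 5$)
$o{\left(W,Y \right)} = -4 + W - Y$ ($o{\left(W,Y \right)} = \left(-4 - Y\right) + W = -4 + W - Y$)
$N - 866 o{\left(x{\left(2 \right)},c \right)} = -2005 - 866 \left(-4 + 5 - 2\right) = -2005 - -866 = -2005 + 866 = -1139$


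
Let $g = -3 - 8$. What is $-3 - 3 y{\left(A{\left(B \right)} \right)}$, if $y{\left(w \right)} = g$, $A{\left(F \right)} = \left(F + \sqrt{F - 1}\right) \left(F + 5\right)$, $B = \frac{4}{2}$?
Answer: $30$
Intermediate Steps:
$B = 2$ ($B = 4 \cdot \frac{1}{2} = 2$)
$g = -11$ ($g = -3 - 8 = -11$)
$A{\left(F \right)} = \left(5 + F\right) \left(F + \sqrt{-1 + F}\right)$ ($A{\left(F \right)} = \left(F + \sqrt{-1 + F}\right) \left(5 + F\right) = \left(5 + F\right) \left(F + \sqrt{-1 + F}\right)$)
$y{\left(w \right)} = -11$
$-3 - 3 y{\left(A{\left(B \right)} \right)} = -3 - -33 = -3 + 33 = 30$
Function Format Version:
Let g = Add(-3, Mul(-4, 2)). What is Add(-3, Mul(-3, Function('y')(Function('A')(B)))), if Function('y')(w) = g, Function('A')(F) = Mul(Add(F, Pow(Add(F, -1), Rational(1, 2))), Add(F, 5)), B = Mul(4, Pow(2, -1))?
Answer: 30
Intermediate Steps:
B = 2 (B = Mul(4, Rational(1, 2)) = 2)
g = -11 (g = Add(-3, -8) = -11)
Function('A')(F) = Mul(Add(5, F), Add(F, Pow(Add(-1, F), Rational(1, 2)))) (Function('A')(F) = Mul(Add(F, Pow(Add(-1, F), Rational(1, 2))), Add(5, F)) = Mul(Add(5, F), Add(F, Pow(Add(-1, F), Rational(1, 2)))))
Function('y')(w) = -11
Add(-3, Mul(-3, Function('y')(Function('A')(B)))) = Add(-3, Mul(-3, -11)) = Add(-3, 33) = 30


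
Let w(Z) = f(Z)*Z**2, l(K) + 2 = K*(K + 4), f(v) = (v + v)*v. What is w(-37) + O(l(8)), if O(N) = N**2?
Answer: 3757158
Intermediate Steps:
f(v) = 2*v**2 (f(v) = (2*v)*v = 2*v**2)
l(K) = -2 + K*(4 + K) (l(K) = -2 + K*(K + 4) = -2 + K*(4 + K))
w(Z) = 2*Z**4 (w(Z) = (2*Z**2)*Z**2 = 2*Z**4)
w(-37) + O(l(8)) = 2*(-37)**4 + (-2 + 8**2 + 4*8)**2 = 2*1874161 + (-2 + 64 + 32)**2 = 3748322 + 94**2 = 3748322 + 8836 = 3757158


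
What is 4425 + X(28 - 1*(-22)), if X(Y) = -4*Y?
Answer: 4225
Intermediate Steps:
4425 + X(28 - 1*(-22)) = 4425 - 4*(28 - 1*(-22)) = 4425 - 4*(28 + 22) = 4425 - 4*50 = 4425 - 200 = 4225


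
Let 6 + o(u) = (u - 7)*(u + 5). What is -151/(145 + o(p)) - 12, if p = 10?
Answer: -2359/184 ≈ -12.821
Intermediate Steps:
o(u) = -6 + (-7 + u)*(5 + u) (o(u) = -6 + (u - 7)*(u + 5) = -6 + (-7 + u)*(5 + u))
-151/(145 + o(p)) - 12 = -151/(145 + (-41 + 10² - 2*10)) - 12 = -151/(145 + (-41 + 100 - 20)) - 12 = -151/(145 + 39) - 12 = -151/184 - 12 = -2359/184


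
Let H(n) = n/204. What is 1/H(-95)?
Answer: -204/95 ≈ -2.1474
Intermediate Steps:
H(n) = n/204 (H(n) = n*(1/204) = n/204)
1/H(-95) = 1/((1/204)*(-95)) = 1/(-95/204) = -204/95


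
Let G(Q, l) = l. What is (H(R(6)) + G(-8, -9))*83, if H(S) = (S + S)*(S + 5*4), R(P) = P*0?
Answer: -747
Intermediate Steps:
R(P) = 0
H(S) = 2*S*(20 + S) (H(S) = (2*S)*(S + 20) = (2*S)*(20 + S) = 2*S*(20 + S))
(H(R(6)) + G(-8, -9))*83 = (2*0*(20 + 0) - 9)*83 = (2*0*20 - 9)*83 = (0 - 9)*83 = -9*83 = -747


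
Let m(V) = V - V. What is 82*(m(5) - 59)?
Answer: -4838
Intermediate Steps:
m(V) = 0
82*(m(5) - 59) = 82*(0 - 59) = 82*(-59) = -4838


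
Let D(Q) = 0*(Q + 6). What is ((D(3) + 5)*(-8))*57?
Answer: -2280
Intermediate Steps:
D(Q) = 0 (D(Q) = 0*(6 + Q) = 0)
((D(3) + 5)*(-8))*57 = ((0 + 5)*(-8))*57 = (5*(-8))*57 = -40*57 = -2280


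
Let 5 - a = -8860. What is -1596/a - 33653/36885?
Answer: -2645943/2422115 ≈ -1.0924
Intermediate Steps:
a = 8865 (a = 5 - 1*(-8860) = 5 + 8860 = 8865)
-1596/a - 33653/36885 = -1596/8865 - 33653/36885 = -1596*1/8865 - 33653*1/36885 = -532/2955 - 33653/36885 = -2645943/2422115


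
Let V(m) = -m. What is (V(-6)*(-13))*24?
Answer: -1872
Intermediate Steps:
(V(-6)*(-13))*24 = (-1*(-6)*(-13))*24 = (6*(-13))*24 = -78*24 = -1872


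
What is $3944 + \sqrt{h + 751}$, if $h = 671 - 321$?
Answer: $3944 + \sqrt{1101} \approx 3977.2$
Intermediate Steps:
$h = 350$ ($h = 671 - 321 = 350$)
$3944 + \sqrt{h + 751} = 3944 + \sqrt{350 + 751} = 3944 + \sqrt{1101}$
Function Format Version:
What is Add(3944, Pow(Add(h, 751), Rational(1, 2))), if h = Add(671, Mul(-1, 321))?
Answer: Add(3944, Pow(1101, Rational(1, 2))) ≈ 3977.2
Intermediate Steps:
h = 350 (h = Add(671, -321) = 350)
Add(3944, Pow(Add(h, 751), Rational(1, 2))) = Add(3944, Pow(Add(350, 751), Rational(1, 2))) = Add(3944, Pow(1101, Rational(1, 2)))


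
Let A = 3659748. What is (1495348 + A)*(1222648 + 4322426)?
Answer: 28585388797104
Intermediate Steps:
(1495348 + A)*(1222648 + 4322426) = (1495348 + 3659748)*(1222648 + 4322426) = 5155096*5545074 = 28585388797104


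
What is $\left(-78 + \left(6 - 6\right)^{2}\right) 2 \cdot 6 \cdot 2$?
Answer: $-1872$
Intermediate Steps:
$\left(-78 + \left(6 - 6\right)^{2}\right) 2 \cdot 6 \cdot 2 = \left(-78 + 0^{2}\right) 12 \cdot 2 = \left(-78 + 0\right) 24 = \left(-78\right) 24 = -1872$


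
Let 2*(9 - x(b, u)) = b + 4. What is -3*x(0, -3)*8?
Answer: -168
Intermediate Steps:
x(b, u) = 7 - b/2 (x(b, u) = 9 - (b + 4)/2 = 9 - (4 + b)/2 = 9 + (-2 - b/2) = 7 - b/2)
-3*x(0, -3)*8 = -3*(7 - ½*0)*8 = -3*(7 + 0)*8 = -3*7*8 = -21*8 = -168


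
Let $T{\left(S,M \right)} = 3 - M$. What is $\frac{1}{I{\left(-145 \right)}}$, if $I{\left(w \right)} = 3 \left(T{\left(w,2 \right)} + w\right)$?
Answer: $- \frac{1}{432} \approx -0.0023148$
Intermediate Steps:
$I{\left(w \right)} = 3 + 3 w$ ($I{\left(w \right)} = 3 \left(\left(3 - 2\right) + w\right) = 3 \left(1 + w\right) = 3 + 3 w$)
$\frac{1}{I{\left(-145 \right)}} = \frac{1}{3 + 3 \left(-145\right)} = \frac{1}{3 - 435} = \frac{1}{-432} = - \frac{1}{432}$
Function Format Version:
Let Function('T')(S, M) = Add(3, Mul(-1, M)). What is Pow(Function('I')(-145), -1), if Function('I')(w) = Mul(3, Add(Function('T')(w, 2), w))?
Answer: Rational(-1, 432) ≈ -0.0023148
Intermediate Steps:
Function('I')(w) = Add(3, Mul(3, w)) (Function('I')(w) = Mul(3, Add(Add(3, Mul(-1, 2)), w)) = Mul(3, Add(Add(3, -2), w)) = Mul(3, Add(1, w)) = Add(3, Mul(3, w)))
Pow(Function('I')(-145), -1) = Pow(Add(3, Mul(3, -145)), -1) = Pow(Add(3, -435), -1) = Pow(-432, -1) = Rational(-1, 432)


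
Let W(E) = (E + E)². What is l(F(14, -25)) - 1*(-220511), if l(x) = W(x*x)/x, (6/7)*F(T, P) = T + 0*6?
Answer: 6424393/27 ≈ 2.3794e+5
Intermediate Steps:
F(T, P) = 7*T/6 (F(T, P) = 7*(T + 0*6)/6 = 7*(T + 0)/6 = 7*T/6)
W(E) = 4*E² (W(E) = (2*E)² = 4*E²)
l(x) = 4*x³ (l(x) = (4*(x*x)²)/x = (4*(x²)²)/x = (4*x⁴)/x = 4*x³)
l(F(14, -25)) - 1*(-220511) = 4*((7/6)*14)³ - 1*(-220511) = 4*(49/3)³ + 220511 = 4*(117649/27) + 220511 = 470596/27 + 220511 = 6424393/27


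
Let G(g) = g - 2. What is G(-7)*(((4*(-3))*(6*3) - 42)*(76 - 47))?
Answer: 67338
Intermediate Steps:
G(g) = -2 + g
G(-7)*(((4*(-3))*(6*3) - 42)*(76 - 47)) = (-2 - 7)*(((4*(-3))*(6*3) - 42)*(76 - 47)) = -9*(-12*18 - 42)*29 = -9*(-216 - 42)*29 = -(-2322)*29 = -9*(-7482) = 67338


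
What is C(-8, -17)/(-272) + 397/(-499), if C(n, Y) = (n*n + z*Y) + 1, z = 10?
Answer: -55589/135728 ≈ -0.40956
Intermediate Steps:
C(n, Y) = 1 + n² + 10*Y (C(n, Y) = (n*n + 10*Y) + 1 = (n² + 10*Y) + 1 = 1 + n² + 10*Y)
C(-8, -17)/(-272) + 397/(-499) = (1 + (-8)² + 10*(-17))/(-272) + 397/(-499) = (1 + 64 - 170)*(-1/272) + 397*(-1/499) = -105*(-1/272) - 397/499 = 105/272 - 397/499 = -55589/135728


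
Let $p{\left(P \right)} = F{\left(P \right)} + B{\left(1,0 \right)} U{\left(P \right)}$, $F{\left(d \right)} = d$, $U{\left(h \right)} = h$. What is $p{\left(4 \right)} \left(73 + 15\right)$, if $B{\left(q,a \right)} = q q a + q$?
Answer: $704$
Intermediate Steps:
$B{\left(q,a \right)} = q + a q^{2}$ ($B{\left(q,a \right)} = q^{2} a + q = a q^{2} + q = q + a q^{2}$)
$p{\left(P \right)} = 2 P$ ($p{\left(P \right)} = P + 1 \left(1 + 0 \cdot 1\right) P = P + 1 \left(1 + 0\right) P = P + 1 \cdot 1 P = P + 1 P = P + P = 2 P$)
$p{\left(4 \right)} \left(73 + 15\right) = 2 \cdot 4 \left(73 + 15\right) = 8 \cdot 88 = 704$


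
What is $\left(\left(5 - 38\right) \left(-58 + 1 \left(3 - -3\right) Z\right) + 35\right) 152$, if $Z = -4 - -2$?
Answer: $356440$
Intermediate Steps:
$Z = -2$ ($Z = -4 + 2 = -2$)
$\left(\left(5 - 38\right) \left(-58 + 1 \left(3 - -3\right) Z\right) + 35\right) 152 = \left(\left(5 - 38\right) \left(-58 + 1 \left(3 - -3\right) \left(-2\right)\right) + 35\right) 152 = \left(- 33 \left(-58 + 1 \left(3 + 3\right) \left(-2\right)\right) + 35\right) 152 = \left(- 33 \left(-58 + 1 \cdot 6 \left(-2\right)\right) + 35\right) 152 = \left(- 33 \left(-58 + 6 \left(-2\right)\right) + 35\right) 152 = \left(- 33 \left(-58 - 12\right) + 35\right) 152 = \left(\left(-33\right) \left(-70\right) + 35\right) 152 = \left(2310 + 35\right) 152 = 2345 \cdot 152 = 356440$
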